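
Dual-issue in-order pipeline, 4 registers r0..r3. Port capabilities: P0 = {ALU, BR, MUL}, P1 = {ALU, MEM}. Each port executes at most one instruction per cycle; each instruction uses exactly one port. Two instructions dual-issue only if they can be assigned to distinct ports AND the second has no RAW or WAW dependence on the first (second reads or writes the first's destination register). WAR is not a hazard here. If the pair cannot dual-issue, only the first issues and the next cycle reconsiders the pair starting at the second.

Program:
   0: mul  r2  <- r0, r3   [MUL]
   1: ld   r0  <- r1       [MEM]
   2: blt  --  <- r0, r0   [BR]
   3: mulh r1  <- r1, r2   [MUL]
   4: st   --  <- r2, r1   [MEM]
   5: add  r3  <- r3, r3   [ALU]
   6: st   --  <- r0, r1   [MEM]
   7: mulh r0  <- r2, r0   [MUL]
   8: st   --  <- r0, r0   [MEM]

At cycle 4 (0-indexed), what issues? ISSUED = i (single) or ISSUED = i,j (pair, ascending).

c0: i0+i1 mul;ld  pair
c1: i2 blt  no-port BR/MUL
c2: i3 mulh  RAW r1
c3: i4+i5 st;add  pair
c4: i6+i7 st;mulh  pair
c5: i8 st  tail

ISSUED = 6,7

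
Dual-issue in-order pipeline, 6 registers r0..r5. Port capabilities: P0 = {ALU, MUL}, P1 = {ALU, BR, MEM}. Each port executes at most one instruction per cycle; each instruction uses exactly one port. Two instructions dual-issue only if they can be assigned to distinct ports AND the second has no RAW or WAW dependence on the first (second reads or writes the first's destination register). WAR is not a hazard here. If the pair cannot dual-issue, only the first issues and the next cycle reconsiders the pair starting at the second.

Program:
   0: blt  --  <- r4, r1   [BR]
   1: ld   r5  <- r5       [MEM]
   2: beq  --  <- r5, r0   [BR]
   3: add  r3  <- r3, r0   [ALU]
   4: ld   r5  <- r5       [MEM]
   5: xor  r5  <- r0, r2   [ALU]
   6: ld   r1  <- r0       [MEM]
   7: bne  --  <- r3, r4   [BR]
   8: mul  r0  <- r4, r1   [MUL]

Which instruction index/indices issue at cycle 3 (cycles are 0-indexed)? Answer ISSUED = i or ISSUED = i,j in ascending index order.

#0 head=0: blt.BR i0 no-port BR/MEM
#1 head=1: ld.MEM i1 no-port MEM/BR
#2 head=2: beq.BR add.ALU i2,i3 dual
#3 head=4: ld.MEM i4 WAW r5
#4 head=5: xor.ALU ld.MEM i5,i6 dual
#5 head=7: bne.BR mul.MUL i7,i8 dual

ISSUED = 4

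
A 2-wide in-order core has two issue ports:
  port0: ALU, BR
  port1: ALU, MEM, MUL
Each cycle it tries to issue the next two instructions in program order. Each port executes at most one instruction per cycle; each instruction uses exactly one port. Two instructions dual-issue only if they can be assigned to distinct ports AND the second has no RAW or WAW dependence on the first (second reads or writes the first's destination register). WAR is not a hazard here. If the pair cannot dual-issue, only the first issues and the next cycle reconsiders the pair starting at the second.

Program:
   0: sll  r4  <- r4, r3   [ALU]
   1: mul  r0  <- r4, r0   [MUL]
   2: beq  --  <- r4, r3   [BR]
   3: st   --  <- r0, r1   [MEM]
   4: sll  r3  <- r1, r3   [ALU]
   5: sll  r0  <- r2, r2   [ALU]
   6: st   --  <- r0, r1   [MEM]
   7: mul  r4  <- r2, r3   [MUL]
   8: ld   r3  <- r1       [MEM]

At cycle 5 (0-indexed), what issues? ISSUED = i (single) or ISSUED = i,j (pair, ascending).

ISSUED = 7

#0 head=0: sll i0 RAW r4
#1 head=1: mul/beq i1,i2 dual
#2 head=3: st/sll i3,i4 dual
#3 head=5: sll i5 RAW r0
#4 head=6: st i6 no-port MEM/MUL
#5 head=7: mul i7 no-port MUL/MEM
#6 head=8: ld i8 tail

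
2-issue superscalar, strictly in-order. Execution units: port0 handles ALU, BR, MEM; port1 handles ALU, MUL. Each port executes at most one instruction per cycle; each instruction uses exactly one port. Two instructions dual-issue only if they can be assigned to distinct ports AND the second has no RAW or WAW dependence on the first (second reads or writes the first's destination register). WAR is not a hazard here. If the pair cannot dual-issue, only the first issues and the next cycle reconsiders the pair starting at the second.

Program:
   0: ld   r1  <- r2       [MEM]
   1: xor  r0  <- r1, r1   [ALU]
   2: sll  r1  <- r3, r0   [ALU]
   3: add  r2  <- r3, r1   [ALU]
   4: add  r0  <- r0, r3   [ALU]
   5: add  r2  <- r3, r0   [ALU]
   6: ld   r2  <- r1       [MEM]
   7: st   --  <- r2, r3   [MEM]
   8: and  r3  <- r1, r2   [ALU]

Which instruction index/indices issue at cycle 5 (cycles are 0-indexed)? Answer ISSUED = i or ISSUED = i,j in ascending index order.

ISSUED = 6

#0 head=0: ld i0 RAW r1
#1 head=1: xor i1 RAW r0
#2 head=2: sll i2 RAW r1
#3 head=3: add add i3+i4 dual
#4 head=5: add i5 WAW r2
#5 head=6: ld i6 no-port MEM/MEM
#6 head=7: st and i7+i8 dual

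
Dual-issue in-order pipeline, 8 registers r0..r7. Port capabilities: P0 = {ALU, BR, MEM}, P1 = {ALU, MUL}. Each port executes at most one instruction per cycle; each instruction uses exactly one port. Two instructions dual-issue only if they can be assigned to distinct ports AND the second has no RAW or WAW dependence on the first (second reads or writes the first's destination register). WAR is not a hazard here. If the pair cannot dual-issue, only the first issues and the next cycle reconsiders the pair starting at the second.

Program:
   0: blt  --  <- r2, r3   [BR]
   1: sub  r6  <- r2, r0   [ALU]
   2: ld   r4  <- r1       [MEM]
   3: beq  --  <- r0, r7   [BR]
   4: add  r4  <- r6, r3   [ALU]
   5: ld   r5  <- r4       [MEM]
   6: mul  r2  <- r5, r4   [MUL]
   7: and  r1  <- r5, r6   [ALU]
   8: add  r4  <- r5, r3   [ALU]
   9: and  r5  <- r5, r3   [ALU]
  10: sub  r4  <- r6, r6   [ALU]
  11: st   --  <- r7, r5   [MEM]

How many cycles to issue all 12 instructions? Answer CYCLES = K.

0. blt+sub @i0&i1  | 2-wide
1. ld @i2  | no-port MEM/BR
2. beq+add @i3&i4  | 2-wide
3. ld @i5  | RAW r5
4. mul+and @i6&i7  | 2-wide
5. add+and @i8&i9  | 2-wide
6. sub+st @i10&i11  | 2-wide

CYCLES = 7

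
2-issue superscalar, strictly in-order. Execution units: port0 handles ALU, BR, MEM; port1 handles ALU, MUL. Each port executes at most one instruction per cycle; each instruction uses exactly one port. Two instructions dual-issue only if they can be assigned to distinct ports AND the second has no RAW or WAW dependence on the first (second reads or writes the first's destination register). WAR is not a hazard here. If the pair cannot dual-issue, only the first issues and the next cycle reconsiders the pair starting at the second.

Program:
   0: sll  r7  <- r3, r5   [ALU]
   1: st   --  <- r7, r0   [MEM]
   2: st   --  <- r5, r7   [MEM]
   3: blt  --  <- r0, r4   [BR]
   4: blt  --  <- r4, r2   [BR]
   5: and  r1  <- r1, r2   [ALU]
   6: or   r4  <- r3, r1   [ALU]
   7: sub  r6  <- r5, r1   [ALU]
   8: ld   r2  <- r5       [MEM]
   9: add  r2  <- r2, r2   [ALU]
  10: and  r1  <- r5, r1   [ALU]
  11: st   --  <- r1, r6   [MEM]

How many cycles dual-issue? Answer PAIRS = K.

t=0 i0:sll.ALU ; RAW r7
t=1 i1:st.MEM ; no-port MEM/MEM
t=2 i2:st.MEM ; no-port MEM/BR
t=3 i3:blt.BR ; no-port BR/BR
t=4 i4,i5:blt.BR and.ALU ; 2-wide
t=5 i6,i7:or.ALU sub.ALU ; 2-wide
t=6 i8:ld.MEM ; RAW+WAW r2
t=7 i9,i10:add.ALU and.ALU ; 2-wide
t=8 i11:st.MEM ; tail

PAIRS = 3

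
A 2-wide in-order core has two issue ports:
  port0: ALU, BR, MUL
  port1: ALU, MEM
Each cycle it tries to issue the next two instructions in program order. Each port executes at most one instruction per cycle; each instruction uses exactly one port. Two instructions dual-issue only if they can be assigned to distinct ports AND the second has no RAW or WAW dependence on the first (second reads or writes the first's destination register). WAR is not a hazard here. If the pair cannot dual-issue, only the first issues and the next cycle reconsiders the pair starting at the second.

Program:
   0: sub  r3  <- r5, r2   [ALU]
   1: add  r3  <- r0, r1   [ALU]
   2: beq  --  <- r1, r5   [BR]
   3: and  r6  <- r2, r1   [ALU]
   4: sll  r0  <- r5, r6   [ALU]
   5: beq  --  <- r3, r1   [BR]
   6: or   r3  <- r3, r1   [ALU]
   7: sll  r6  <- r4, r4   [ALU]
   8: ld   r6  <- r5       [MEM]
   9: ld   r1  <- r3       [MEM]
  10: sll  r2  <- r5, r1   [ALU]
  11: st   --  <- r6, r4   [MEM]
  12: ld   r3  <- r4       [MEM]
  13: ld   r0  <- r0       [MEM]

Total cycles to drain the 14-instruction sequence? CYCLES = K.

CYCLES = 10

#0 head=0: sub.ALU i0 WAW r3
#1 head=1: add.ALU;beq.BR i1,i2 dual
#2 head=3: and.ALU i3 RAW r6
#3 head=4: sll.ALU;beq.BR i4,i5 dual
#4 head=6: or.ALU;sll.ALU i6,i7 dual
#5 head=8: ld.MEM i8 no-port MEM/MEM
#6 head=9: ld.MEM i9 RAW r1
#7 head=10: sll.ALU;st.MEM i10,i11 dual
#8 head=12: ld.MEM i12 no-port MEM/MEM
#9 head=13: ld.MEM i13 tail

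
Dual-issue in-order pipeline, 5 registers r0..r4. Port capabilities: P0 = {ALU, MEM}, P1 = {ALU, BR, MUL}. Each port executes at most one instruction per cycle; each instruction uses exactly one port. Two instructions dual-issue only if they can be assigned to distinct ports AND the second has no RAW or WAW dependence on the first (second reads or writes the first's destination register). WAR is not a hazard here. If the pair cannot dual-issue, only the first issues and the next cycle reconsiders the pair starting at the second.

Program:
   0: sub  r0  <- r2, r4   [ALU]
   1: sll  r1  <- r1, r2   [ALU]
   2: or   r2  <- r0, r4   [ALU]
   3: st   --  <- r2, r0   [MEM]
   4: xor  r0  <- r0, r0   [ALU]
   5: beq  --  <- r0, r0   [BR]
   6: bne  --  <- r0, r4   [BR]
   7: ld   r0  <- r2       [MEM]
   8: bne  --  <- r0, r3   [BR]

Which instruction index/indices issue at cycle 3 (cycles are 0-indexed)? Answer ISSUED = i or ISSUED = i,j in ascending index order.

ISSUED = 5

  cy0 -> i0/i1 (sub;sll) 2-wide
  cy1 -> i2 (or) RAW r2
  cy2 -> i3/i4 (st;xor) 2-wide
  cy3 -> i5 (beq) no-port BR/BR
  cy4 -> i6/i7 (bne;ld) 2-wide
  cy5 -> i8 (bne) tail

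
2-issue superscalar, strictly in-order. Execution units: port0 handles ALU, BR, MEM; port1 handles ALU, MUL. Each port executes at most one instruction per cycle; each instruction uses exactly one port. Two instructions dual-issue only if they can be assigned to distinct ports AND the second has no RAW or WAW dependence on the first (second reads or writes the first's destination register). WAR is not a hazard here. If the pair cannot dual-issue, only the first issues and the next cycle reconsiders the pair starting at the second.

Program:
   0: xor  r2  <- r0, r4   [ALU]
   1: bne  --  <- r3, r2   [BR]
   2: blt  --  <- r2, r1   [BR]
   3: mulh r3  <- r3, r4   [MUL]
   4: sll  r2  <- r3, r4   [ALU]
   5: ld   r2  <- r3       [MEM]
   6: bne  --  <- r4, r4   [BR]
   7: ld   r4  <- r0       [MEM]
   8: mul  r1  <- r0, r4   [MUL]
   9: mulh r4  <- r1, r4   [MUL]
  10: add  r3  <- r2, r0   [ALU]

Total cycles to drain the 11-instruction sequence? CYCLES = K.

CYCLES = 9

0. xor.ALU @i0  | RAW r2
1. bne.BR @i1  | no-port BR/BR
2. blt.BR+mulh.MUL @i2/i3  | 2-wide
3. sll.ALU @i4  | WAW r2
4. ld.MEM @i5  | no-port MEM/BR
5. bne.BR @i6  | no-port BR/MEM
6. ld.MEM @i7  | RAW r4
7. mul.MUL @i8  | no-port MUL/MUL
8. mulh.MUL+add.ALU @i9/i10  | 2-wide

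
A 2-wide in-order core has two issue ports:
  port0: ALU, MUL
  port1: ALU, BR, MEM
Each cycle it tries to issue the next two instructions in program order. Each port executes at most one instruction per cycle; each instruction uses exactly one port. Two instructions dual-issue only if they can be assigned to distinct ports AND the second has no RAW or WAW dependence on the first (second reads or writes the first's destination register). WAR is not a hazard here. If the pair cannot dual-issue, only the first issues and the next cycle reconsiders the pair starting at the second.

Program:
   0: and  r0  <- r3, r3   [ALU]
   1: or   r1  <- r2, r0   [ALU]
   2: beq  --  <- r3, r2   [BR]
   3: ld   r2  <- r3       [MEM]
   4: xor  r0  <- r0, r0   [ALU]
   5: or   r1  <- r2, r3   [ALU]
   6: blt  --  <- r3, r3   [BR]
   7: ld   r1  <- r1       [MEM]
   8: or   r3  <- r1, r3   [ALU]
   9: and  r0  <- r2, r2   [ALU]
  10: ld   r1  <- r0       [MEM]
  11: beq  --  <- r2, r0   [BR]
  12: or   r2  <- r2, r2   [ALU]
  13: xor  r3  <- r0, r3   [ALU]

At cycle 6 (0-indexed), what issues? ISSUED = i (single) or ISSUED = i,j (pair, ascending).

c0: i0 and.ALU  RAW r0
c1: i1,i2 or.ALU beq.BR  dual
c2: i3,i4 ld.MEM xor.ALU  dual
c3: i5,i6 or.ALU blt.BR  dual
c4: i7 ld.MEM  RAW r1
c5: i8,i9 or.ALU and.ALU  dual
c6: i10 ld.MEM  no-port MEM/BR
c7: i11,i12 beq.BR or.ALU  dual
c8: i13 xor.ALU  tail

ISSUED = 10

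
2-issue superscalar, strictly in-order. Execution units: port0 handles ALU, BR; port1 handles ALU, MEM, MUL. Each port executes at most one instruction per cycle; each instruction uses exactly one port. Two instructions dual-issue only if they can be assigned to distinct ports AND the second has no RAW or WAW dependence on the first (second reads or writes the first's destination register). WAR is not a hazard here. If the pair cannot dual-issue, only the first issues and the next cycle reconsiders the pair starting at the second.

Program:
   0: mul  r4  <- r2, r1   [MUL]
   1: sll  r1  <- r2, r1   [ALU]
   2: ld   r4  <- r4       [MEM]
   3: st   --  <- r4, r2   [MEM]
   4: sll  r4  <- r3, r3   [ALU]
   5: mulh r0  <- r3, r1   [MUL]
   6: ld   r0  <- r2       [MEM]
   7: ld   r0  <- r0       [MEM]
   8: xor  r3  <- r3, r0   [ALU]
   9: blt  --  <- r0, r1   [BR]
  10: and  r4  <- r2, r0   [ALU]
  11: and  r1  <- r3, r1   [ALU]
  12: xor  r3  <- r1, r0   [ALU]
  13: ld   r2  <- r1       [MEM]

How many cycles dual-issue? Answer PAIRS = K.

PAIRS = 5

c0: i0+i1 mul.MUL sll.ALU  2-wide
c1: i2 ld.MEM  no-port MEM/MEM
c2: i3+i4 st.MEM sll.ALU  2-wide
c3: i5 mulh.MUL  no-port MUL/MEM
c4: i6 ld.MEM  no-port MEM/MEM
c5: i7 ld.MEM  RAW r0
c6: i8+i9 xor.ALU blt.BR  2-wide
c7: i10+i11 and.ALU and.ALU  2-wide
c8: i12+i13 xor.ALU ld.MEM  2-wide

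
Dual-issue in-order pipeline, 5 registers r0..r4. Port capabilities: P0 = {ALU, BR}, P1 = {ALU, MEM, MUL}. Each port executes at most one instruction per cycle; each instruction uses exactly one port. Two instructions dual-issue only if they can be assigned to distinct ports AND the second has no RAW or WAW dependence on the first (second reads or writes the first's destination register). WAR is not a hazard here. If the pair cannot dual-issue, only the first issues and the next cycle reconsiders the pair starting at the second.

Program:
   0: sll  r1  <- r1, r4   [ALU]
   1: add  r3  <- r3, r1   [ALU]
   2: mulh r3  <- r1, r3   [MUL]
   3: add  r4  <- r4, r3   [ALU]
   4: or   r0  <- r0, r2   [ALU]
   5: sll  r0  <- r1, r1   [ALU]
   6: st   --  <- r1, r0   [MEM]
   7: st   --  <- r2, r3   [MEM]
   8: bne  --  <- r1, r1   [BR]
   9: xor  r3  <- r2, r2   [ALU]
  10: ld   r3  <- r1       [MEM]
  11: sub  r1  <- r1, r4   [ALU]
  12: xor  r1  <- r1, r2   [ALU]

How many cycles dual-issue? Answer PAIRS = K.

PAIRS = 3

t=0 i0:sll.ALU ; RAW r1
t=1 i1:add.ALU ; RAW+WAW r3
t=2 i2:mulh.MUL ; RAW r3
t=3 i3/i4:add.ALU+or.ALU ; 2-wide
t=4 i5:sll.ALU ; RAW r0
t=5 i6:st.MEM ; no-port MEM/MEM
t=6 i7/i8:st.MEM+bne.BR ; 2-wide
t=7 i9:xor.ALU ; WAW r3
t=8 i10/i11:ld.MEM+sub.ALU ; 2-wide
t=9 i12:xor.ALU ; tail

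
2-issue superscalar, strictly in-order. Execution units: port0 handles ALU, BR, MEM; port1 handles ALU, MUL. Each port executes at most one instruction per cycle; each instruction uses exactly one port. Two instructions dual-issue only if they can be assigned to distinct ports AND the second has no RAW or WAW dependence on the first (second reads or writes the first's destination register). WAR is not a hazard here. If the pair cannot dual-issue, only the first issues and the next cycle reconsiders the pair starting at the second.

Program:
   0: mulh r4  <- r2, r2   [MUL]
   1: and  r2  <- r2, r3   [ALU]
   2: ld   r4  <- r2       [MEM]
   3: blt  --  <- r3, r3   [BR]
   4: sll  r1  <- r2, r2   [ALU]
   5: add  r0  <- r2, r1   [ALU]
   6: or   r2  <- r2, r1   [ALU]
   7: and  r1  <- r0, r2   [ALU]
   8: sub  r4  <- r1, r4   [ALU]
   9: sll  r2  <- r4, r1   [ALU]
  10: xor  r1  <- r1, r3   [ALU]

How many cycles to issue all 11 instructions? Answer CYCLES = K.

CYCLES = 7

#0 head=0: mulh and i0+i1 2-wide
#1 head=2: ld i2 no-port MEM/BR
#2 head=3: blt sll i3+i4 2-wide
#3 head=5: add or i5+i6 2-wide
#4 head=7: and i7 RAW r1
#5 head=8: sub i8 RAW r4
#6 head=9: sll xor i9+i10 2-wide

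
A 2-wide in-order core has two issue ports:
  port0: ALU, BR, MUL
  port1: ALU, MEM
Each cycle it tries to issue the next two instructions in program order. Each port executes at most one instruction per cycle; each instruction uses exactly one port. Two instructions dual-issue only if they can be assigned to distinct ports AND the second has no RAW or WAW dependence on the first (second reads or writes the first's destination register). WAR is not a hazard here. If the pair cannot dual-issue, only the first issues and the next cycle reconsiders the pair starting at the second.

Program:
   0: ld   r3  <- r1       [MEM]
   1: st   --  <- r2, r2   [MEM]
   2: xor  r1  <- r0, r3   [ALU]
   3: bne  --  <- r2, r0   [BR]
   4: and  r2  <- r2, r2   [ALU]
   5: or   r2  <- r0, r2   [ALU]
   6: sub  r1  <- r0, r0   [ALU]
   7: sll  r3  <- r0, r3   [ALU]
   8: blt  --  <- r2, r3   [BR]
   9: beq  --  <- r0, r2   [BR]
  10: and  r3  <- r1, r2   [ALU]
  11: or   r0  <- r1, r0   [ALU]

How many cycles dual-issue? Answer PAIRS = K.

#0 head=0: ld.MEM i0 no-port MEM/MEM
#1 head=1: st.MEM xor.ALU i1,i2 pair
#2 head=3: bne.BR and.ALU i3,i4 pair
#3 head=5: or.ALU sub.ALU i5,i6 pair
#4 head=7: sll.ALU i7 RAW r3
#5 head=8: blt.BR i8 no-port BR/BR
#6 head=9: beq.BR and.ALU i9,i10 pair
#7 head=11: or.ALU i11 tail

PAIRS = 4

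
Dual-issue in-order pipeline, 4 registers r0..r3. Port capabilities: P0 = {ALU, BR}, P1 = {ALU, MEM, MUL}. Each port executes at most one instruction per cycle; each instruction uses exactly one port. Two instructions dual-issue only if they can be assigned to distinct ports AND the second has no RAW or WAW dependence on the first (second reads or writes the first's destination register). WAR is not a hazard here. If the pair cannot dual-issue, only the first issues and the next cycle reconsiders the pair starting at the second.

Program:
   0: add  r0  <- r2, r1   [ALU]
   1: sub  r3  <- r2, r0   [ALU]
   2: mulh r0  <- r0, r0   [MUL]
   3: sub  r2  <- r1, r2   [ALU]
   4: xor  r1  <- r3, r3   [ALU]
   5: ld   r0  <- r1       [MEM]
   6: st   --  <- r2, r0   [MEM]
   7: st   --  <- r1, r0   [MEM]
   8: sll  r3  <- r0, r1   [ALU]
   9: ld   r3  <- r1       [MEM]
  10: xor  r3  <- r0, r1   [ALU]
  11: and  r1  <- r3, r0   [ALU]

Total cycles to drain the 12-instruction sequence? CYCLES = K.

CYCLES = 9

0. add.ALU @i0  | RAW r0
1. sub.ALU+mulh.MUL @i1/i2  | 2-wide
2. sub.ALU+xor.ALU @i3/i4  | 2-wide
3. ld.MEM @i5  | no-port MEM/MEM
4. st.MEM @i6  | no-port MEM/MEM
5. st.MEM+sll.ALU @i7/i8  | 2-wide
6. ld.MEM @i9  | WAW r3
7. xor.ALU @i10  | RAW r3
8. and.ALU @i11  | tail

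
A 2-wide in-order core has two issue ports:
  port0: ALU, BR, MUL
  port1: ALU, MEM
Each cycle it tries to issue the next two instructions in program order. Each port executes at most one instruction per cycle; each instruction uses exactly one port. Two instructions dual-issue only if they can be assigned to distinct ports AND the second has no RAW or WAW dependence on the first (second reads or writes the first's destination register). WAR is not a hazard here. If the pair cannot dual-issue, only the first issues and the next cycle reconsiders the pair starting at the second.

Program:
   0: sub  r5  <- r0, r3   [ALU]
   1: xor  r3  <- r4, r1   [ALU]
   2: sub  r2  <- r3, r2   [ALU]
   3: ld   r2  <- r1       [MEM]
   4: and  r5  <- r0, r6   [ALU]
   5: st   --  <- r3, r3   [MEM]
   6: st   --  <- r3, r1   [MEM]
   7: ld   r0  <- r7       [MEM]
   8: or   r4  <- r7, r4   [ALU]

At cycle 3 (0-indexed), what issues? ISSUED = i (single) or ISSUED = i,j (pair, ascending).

#0 head=0: sub.ALU/xor.ALU i0/i1 2-wide
#1 head=2: sub.ALU i2 WAW r2
#2 head=3: ld.MEM/and.ALU i3/i4 2-wide
#3 head=5: st.MEM i5 no-port MEM/MEM
#4 head=6: st.MEM i6 no-port MEM/MEM
#5 head=7: ld.MEM/or.ALU i7/i8 2-wide

ISSUED = 5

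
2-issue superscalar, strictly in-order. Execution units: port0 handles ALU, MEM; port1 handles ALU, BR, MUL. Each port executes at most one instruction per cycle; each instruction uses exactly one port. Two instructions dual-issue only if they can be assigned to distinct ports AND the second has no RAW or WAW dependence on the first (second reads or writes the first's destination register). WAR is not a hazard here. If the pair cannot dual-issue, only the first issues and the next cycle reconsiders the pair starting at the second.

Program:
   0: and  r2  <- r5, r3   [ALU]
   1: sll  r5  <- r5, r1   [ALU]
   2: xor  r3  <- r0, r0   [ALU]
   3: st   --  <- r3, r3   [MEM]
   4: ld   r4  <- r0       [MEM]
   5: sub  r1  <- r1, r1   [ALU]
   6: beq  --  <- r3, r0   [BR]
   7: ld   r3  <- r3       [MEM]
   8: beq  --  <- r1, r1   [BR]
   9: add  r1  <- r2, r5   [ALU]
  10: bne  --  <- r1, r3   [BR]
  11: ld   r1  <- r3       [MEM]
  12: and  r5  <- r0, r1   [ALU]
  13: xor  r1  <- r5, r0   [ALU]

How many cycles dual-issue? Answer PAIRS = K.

PAIRS = 5

0. and sll @i0,i1  | 2-wide
1. xor @i2  | RAW r3
2. st @i3  | no-port MEM/MEM
3. ld sub @i4,i5  | 2-wide
4. beq ld @i6,i7  | 2-wide
5. beq add @i8,i9  | 2-wide
6. bne ld @i10,i11  | 2-wide
7. and @i12  | RAW r5
8. xor @i13  | tail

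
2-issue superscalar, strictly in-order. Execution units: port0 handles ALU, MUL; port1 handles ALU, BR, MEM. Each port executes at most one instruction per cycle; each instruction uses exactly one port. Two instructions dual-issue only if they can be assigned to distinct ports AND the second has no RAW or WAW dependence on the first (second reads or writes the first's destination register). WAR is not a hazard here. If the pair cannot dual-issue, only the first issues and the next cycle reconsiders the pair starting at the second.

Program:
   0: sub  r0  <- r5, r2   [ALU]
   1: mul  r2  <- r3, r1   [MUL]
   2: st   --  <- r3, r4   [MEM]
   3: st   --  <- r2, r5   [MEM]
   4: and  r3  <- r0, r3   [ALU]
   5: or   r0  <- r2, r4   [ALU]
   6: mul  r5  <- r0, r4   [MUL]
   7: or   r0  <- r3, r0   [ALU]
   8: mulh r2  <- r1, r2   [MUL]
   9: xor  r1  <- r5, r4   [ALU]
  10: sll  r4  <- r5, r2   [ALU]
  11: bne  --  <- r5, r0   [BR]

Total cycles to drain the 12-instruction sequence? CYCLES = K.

c0: i0/i1 sub.ALU+mul.MUL  dual
c1: i2 st.MEM  no-port MEM/MEM
c2: i3/i4 st.MEM+and.ALU  dual
c3: i5 or.ALU  RAW r0
c4: i6/i7 mul.MUL+or.ALU  dual
c5: i8/i9 mulh.MUL+xor.ALU  dual
c6: i10/i11 sll.ALU+bne.BR  dual

CYCLES = 7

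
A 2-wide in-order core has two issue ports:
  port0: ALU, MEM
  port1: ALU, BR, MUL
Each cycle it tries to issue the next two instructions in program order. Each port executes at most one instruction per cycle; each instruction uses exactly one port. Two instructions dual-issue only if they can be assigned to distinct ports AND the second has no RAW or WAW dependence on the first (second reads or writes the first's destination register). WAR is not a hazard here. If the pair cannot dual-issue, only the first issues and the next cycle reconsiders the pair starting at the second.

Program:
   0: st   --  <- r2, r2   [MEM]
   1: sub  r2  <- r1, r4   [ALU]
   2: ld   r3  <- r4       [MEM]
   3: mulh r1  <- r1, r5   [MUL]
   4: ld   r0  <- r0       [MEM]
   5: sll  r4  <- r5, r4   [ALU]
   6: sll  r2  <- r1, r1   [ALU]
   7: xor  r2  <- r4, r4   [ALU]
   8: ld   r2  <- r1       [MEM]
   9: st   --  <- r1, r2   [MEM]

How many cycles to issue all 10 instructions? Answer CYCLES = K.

CYCLES = 7

t=0 i0+i1:st.MEM;sub.ALU ; dual
t=1 i2+i3:ld.MEM;mulh.MUL ; dual
t=2 i4+i5:ld.MEM;sll.ALU ; dual
t=3 i6:sll.ALU ; WAW r2
t=4 i7:xor.ALU ; WAW r2
t=5 i8:ld.MEM ; no-port MEM/MEM
t=6 i9:st.MEM ; tail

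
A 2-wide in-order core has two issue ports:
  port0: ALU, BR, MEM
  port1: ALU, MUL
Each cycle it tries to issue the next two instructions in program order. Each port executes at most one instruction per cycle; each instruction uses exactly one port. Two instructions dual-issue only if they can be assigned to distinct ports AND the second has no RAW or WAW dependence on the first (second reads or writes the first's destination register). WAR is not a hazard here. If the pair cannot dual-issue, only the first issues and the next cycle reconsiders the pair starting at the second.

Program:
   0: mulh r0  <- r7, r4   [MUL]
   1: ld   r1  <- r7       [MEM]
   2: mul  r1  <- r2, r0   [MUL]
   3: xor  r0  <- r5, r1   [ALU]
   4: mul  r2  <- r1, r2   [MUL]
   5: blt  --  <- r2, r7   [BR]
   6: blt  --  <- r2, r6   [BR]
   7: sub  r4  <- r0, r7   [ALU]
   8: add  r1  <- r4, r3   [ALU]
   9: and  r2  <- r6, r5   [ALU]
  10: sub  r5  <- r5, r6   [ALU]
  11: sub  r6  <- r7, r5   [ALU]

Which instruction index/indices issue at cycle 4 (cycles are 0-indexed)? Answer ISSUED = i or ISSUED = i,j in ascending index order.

[0] i0&i1  mulh;ld  -- 2-wide
[1] i2  mul  -- RAW r1
[2] i3&i4  xor;mul  -- 2-wide
[3] i5  blt  -- no-port BR/BR
[4] i6&i7  blt;sub  -- 2-wide
[5] i8&i9  add;and  -- 2-wide
[6] i10  sub  -- RAW r5
[7] i11  sub  -- tail

ISSUED = 6,7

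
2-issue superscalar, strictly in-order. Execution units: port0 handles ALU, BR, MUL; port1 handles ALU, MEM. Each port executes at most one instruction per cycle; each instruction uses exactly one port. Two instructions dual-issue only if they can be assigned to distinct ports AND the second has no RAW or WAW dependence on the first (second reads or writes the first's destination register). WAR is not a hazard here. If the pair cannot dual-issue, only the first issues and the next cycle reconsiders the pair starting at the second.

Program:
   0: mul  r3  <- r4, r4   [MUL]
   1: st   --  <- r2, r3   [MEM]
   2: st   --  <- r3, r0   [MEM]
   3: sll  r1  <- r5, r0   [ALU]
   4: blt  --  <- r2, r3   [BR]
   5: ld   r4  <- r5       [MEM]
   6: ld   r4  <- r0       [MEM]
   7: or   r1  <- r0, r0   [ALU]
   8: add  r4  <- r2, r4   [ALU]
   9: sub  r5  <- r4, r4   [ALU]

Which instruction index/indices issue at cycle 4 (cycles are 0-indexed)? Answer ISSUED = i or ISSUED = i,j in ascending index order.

ISSUED = 6,7

[0] i0  mul.MUL  -- RAW r3
[1] i1  st.MEM  -- no-port MEM/MEM
[2] i2/i3  st.MEM+sll.ALU  -- pair
[3] i4/i5  blt.BR+ld.MEM  -- pair
[4] i6/i7  ld.MEM+or.ALU  -- pair
[5] i8  add.ALU  -- RAW r4
[6] i9  sub.ALU  -- tail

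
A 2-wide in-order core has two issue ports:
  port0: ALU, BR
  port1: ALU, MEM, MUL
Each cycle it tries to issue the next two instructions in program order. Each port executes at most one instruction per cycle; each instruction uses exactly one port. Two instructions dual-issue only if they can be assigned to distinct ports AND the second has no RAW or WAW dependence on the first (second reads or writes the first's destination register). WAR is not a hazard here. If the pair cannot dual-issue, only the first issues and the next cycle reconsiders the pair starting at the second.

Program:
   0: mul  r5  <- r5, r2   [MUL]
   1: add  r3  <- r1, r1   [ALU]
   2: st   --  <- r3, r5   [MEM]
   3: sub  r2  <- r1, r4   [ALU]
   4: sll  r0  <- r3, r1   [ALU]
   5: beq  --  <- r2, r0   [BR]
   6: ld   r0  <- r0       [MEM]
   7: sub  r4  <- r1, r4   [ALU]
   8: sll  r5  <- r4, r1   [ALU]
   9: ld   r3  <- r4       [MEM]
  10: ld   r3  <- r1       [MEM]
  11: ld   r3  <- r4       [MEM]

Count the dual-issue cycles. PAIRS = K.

0. mul.MUL+add.ALU @i0+i1  | 2-wide
1. st.MEM+sub.ALU @i2+i3  | 2-wide
2. sll.ALU @i4  | RAW r0
3. beq.BR+ld.MEM @i5+i6  | 2-wide
4. sub.ALU @i7  | RAW r4
5. sll.ALU+ld.MEM @i8+i9  | 2-wide
6. ld.MEM @i10  | no-port MEM/MEM
7. ld.MEM @i11  | tail

PAIRS = 4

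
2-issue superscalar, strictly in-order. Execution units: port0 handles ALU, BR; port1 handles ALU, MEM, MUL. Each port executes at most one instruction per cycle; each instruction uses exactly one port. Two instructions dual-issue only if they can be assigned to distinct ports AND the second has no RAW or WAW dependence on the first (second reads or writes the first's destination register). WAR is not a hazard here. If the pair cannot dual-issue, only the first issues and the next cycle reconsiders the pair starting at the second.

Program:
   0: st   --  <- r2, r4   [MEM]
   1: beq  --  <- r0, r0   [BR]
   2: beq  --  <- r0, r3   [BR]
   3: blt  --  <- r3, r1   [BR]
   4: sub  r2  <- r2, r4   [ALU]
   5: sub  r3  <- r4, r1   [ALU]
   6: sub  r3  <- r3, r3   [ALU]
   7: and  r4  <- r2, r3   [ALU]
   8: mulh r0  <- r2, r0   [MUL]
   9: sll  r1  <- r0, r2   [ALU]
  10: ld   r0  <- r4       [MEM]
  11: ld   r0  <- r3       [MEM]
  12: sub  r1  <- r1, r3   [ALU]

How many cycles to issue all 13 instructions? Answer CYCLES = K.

CYCLES = 8

  cy0 -> i0&i1 (st;beq) 2-wide
  cy1 -> i2 (beq) no-port BR/BR
  cy2 -> i3&i4 (blt;sub) 2-wide
  cy3 -> i5 (sub) RAW+WAW r3
  cy4 -> i6 (sub) RAW r3
  cy5 -> i7&i8 (and;mulh) 2-wide
  cy6 -> i9&i10 (sll;ld) 2-wide
  cy7 -> i11&i12 (ld;sub) 2-wide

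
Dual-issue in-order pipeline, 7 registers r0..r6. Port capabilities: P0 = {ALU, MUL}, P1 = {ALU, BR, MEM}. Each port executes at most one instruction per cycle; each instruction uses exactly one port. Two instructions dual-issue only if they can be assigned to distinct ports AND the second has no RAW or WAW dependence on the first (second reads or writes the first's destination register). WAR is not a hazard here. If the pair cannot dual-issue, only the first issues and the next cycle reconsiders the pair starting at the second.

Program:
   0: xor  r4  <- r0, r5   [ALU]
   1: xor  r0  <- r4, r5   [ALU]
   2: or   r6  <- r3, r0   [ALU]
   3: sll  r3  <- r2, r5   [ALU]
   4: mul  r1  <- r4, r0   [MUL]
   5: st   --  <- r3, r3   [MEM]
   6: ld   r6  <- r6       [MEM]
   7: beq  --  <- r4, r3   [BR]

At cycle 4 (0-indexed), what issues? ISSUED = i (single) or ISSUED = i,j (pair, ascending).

ISSUED = 6

c0: i0 xor.ALU  RAW r4
c1: i1 xor.ALU  RAW r0
c2: i2+i3 or.ALU sll.ALU  2-wide
c3: i4+i5 mul.MUL st.MEM  2-wide
c4: i6 ld.MEM  no-port MEM/BR
c5: i7 beq.BR  tail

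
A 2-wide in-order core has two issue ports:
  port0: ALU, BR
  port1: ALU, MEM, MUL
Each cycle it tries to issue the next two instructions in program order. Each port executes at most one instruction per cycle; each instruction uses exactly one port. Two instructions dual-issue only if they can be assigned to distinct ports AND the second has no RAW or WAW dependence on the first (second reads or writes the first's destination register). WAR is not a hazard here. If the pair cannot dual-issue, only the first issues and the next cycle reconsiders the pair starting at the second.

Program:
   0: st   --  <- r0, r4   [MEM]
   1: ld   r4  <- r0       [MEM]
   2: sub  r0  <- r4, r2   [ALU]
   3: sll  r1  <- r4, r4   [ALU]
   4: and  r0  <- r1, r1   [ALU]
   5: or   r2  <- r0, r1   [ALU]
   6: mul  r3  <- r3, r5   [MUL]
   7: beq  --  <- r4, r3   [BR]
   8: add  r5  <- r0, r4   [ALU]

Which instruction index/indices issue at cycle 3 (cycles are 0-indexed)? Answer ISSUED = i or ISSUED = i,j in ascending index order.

ISSUED = 4

#0 head=0: st.MEM i0 no-port MEM/MEM
#1 head=1: ld.MEM i1 RAW r4
#2 head=2: sub.ALU sll.ALU i2,i3 pair
#3 head=4: and.ALU i4 RAW r0
#4 head=5: or.ALU mul.MUL i5,i6 pair
#5 head=7: beq.BR add.ALU i7,i8 pair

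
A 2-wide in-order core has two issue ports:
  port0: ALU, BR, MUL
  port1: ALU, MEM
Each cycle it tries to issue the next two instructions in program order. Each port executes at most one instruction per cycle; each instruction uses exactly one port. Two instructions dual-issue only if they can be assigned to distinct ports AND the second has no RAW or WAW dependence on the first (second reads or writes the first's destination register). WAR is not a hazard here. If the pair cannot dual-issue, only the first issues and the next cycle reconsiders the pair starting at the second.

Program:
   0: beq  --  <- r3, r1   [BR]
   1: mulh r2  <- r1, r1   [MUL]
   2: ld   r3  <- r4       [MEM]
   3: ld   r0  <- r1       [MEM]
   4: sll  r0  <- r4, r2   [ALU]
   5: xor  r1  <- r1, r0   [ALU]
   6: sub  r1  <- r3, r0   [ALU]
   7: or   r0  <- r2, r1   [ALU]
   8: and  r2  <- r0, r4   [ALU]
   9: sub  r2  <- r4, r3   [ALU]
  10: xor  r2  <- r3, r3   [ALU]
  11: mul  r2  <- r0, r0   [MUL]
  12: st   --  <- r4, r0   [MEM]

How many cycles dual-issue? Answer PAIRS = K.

#0 head=0: beq i0 no-port BR/MUL
#1 head=1: mulh;ld i1+i2 dual
#2 head=3: ld i3 WAW r0
#3 head=4: sll i4 RAW r0
#4 head=5: xor i5 WAW r1
#5 head=6: sub i6 RAW r1
#6 head=7: or i7 RAW r0
#7 head=8: and i8 WAW r2
#8 head=9: sub i9 WAW r2
#9 head=10: xor i10 WAW r2
#10 head=11: mul;st i11+i12 dual

PAIRS = 2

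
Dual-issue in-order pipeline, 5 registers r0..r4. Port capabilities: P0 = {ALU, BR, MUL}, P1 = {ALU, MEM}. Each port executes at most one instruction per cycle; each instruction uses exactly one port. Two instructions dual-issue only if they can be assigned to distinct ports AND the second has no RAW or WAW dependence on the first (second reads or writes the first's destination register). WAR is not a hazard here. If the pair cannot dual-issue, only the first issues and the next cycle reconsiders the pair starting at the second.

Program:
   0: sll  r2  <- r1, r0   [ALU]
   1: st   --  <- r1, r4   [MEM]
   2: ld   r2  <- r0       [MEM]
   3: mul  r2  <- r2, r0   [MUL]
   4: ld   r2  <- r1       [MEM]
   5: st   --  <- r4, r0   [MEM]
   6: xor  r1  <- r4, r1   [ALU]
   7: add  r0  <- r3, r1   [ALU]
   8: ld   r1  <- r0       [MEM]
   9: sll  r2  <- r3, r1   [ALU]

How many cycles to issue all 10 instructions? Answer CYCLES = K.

t=0 i0/i1:sll st ; pair
t=1 i2:ld ; RAW+WAW r2
t=2 i3:mul ; WAW r2
t=3 i4:ld ; no-port MEM/MEM
t=4 i5/i6:st xor ; pair
t=5 i7:add ; RAW r0
t=6 i8:ld ; RAW r1
t=7 i9:sll ; tail

CYCLES = 8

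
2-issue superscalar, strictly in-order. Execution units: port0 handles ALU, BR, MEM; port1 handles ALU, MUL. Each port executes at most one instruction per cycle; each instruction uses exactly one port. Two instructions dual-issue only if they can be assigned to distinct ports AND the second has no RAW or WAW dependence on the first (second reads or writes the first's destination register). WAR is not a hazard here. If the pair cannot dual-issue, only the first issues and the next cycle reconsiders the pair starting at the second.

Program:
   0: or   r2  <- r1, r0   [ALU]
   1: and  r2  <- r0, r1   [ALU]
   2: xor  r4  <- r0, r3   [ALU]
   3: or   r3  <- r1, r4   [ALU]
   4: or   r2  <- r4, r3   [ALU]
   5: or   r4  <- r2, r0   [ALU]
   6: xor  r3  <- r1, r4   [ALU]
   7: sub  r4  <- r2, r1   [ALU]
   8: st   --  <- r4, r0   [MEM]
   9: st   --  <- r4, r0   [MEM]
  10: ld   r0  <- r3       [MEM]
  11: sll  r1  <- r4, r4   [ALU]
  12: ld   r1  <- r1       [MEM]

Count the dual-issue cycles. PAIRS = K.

PAIRS = 3

c0: i0 or  WAW r2
c1: i1&i2 and;xor  2-wide
c2: i3 or  RAW r3
c3: i4 or  RAW r2
c4: i5 or  RAW r4
c5: i6&i7 xor;sub  2-wide
c6: i8 st  no-port MEM/MEM
c7: i9 st  no-port MEM/MEM
c8: i10&i11 ld;sll  2-wide
c9: i12 ld  tail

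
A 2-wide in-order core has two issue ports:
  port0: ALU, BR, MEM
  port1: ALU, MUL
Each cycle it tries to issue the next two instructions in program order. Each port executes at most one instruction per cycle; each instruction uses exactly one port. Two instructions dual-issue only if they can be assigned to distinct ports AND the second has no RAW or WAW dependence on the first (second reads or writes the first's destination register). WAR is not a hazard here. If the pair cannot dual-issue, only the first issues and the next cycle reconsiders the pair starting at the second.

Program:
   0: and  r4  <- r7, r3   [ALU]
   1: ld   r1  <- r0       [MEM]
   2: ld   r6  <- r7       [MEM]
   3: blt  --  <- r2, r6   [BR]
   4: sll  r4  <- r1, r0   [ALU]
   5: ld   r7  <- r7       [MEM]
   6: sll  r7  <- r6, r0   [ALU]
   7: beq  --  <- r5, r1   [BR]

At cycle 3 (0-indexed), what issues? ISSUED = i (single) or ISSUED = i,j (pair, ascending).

[0] i0+i1  and+ld  -- pair
[1] i2  ld  -- no-port MEM/BR
[2] i3+i4  blt+sll  -- pair
[3] i5  ld  -- WAW r7
[4] i6+i7  sll+beq  -- pair

ISSUED = 5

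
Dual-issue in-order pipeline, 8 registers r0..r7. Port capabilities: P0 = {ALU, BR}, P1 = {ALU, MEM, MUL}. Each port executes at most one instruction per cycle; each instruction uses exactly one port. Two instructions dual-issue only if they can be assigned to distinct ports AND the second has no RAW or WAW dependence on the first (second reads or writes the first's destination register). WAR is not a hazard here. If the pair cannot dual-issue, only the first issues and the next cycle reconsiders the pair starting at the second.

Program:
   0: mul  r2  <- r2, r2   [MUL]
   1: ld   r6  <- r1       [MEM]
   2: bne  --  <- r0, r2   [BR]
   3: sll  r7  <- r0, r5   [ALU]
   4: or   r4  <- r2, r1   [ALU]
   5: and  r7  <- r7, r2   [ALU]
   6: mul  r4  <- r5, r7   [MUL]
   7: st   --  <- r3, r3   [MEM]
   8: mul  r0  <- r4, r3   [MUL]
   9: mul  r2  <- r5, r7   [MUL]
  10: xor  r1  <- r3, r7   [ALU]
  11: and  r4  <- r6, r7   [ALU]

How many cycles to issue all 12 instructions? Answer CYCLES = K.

CYCLES = 9

0. mul.MUL @i0  | no-port MUL/MEM
1. ld.MEM;bne.BR @i1/i2  | 2-wide
2. sll.ALU;or.ALU @i3/i4  | 2-wide
3. and.ALU @i5  | RAW r7
4. mul.MUL @i6  | no-port MUL/MEM
5. st.MEM @i7  | no-port MEM/MUL
6. mul.MUL @i8  | no-port MUL/MUL
7. mul.MUL;xor.ALU @i9/i10  | 2-wide
8. and.ALU @i11  | tail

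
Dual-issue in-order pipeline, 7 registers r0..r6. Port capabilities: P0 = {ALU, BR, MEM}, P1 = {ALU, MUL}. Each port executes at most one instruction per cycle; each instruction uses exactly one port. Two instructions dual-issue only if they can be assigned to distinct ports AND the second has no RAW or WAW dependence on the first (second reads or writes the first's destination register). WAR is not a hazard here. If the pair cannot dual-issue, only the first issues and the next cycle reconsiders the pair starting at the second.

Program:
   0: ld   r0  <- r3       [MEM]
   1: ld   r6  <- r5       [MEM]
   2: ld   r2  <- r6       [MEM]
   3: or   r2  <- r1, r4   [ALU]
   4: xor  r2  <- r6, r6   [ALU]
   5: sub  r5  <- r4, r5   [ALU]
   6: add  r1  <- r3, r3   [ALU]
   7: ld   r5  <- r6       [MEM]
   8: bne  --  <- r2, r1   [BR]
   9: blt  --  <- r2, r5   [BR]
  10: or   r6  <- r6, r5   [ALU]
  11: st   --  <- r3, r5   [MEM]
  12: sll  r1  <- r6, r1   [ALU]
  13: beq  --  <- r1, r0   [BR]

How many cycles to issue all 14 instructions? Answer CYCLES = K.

CYCLES = 10

t=0 i0:ld.MEM ; no-port MEM/MEM
t=1 i1:ld.MEM ; no-port MEM/MEM
t=2 i2:ld.MEM ; WAW r2
t=3 i3:or.ALU ; WAW r2
t=4 i4+i5:xor.ALU;sub.ALU ; 2-wide
t=5 i6+i7:add.ALU;ld.MEM ; 2-wide
t=6 i8:bne.BR ; no-port BR/BR
t=7 i9+i10:blt.BR;or.ALU ; 2-wide
t=8 i11+i12:st.MEM;sll.ALU ; 2-wide
t=9 i13:beq.BR ; tail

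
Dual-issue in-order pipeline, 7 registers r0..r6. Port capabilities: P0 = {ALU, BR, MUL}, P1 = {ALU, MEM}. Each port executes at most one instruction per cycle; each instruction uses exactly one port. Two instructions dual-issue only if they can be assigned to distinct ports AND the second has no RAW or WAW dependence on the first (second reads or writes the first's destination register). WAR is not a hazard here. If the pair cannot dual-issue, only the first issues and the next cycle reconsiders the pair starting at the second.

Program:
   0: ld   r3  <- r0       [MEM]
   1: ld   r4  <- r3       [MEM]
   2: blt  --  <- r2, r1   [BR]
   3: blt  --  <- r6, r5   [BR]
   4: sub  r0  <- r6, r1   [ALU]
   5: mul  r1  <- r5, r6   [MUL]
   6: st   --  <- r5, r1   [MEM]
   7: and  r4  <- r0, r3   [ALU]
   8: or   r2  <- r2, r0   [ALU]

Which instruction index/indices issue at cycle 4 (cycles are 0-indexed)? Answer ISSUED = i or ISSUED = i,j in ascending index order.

0. ld.MEM @i0  | no-port MEM/MEM
1. ld.MEM blt.BR @i1&i2  | pair
2. blt.BR sub.ALU @i3&i4  | pair
3. mul.MUL @i5  | RAW r1
4. st.MEM and.ALU @i6&i7  | pair
5. or.ALU @i8  | tail

ISSUED = 6,7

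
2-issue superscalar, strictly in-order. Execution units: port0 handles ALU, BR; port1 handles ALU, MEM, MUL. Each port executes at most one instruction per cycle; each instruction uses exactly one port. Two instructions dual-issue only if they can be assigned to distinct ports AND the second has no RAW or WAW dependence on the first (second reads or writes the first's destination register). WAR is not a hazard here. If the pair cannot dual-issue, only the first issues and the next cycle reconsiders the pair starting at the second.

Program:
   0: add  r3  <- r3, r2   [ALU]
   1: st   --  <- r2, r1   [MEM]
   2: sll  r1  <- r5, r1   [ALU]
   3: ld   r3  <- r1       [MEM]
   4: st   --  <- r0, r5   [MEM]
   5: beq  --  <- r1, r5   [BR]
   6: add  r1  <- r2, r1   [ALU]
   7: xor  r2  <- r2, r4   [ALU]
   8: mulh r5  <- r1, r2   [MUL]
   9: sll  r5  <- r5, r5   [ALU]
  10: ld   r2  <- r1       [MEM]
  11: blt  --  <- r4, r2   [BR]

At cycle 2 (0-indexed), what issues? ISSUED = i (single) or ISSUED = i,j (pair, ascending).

ISSUED = 3

t=0 i0,i1:add.ALU/st.MEM ; 2-wide
t=1 i2:sll.ALU ; RAW r1
t=2 i3:ld.MEM ; no-port MEM/MEM
t=3 i4,i5:st.MEM/beq.BR ; 2-wide
t=4 i6,i7:add.ALU/xor.ALU ; 2-wide
t=5 i8:mulh.MUL ; RAW+WAW r5
t=6 i9,i10:sll.ALU/ld.MEM ; 2-wide
t=7 i11:blt.BR ; tail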